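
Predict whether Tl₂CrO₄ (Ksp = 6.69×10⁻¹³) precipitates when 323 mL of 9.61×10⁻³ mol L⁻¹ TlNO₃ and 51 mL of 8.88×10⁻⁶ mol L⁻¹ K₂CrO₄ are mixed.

Yes

After mixing, V = 323 mL + 51 mL = 374 mL.
[Tl⁺] = (9.61×10⁻³)(323)/374 = 8.30×10⁻³ mol L⁻¹
[CrO₄²⁻] = (8.88×10⁻⁶)(51)/374 = 1.21×10⁻⁶ mol L⁻¹
Q = [Tl⁺]^2[CrO₄²⁻] = 8.34×10⁻¹¹
Since Q (8.34×10⁻¹¹) exceeds Ksp (6.69×10⁻¹³), Tl₂CrO₄ will precipitate.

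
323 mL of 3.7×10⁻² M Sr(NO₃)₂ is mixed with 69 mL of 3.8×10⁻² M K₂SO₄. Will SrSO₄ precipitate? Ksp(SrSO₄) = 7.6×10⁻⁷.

The combined volume is 392 mL.
[Sr²⁺] = (3.7×10⁻²)(323)/392 = 3.0×10⁻² M
[SO₄²⁻] = (3.8×10⁻²)(69)/392 = 6.7×10⁻³ M
Q = [Sr²⁺][SO₄²⁻] = 2.0×10⁻⁴
Because Q > Ksp (2.0×10⁻⁴ vs 7.6×10⁻⁷), a precipitate of SrSO₄ forms.

Yes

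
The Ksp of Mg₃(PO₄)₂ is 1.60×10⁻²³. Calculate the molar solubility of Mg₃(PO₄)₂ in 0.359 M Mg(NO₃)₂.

9.30×10⁻¹² M

Mg₃(PO₄)₂(s) ⇌ 3 Mg²⁺(aq) + 2 PO₄³⁻(aq)
With Mg²⁺ already at 0.359 M and s small, take [Mg²⁺] ≈ 0.359 M and [PO₄³⁻] = 2s.
Ksp = [Mg²⁺]^3[PO₄³⁻]^2 = (0.359)^3(2s)^2
(2s)^2 = 1.60×10⁻²³ / (0.359)^3 = 3.46×10⁻²²
s = 9.30×10⁻¹² M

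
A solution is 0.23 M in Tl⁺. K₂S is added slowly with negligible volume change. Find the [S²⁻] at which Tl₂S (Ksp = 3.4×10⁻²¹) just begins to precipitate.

A salt starts to precipitate once the ion product Q reaches its Ksp.
Tl₂S(s) ⇌ 2 Tl⁺(aq) + S²⁻(aq)
Ksp = [Tl⁺]^2[S²⁻] = [S²⁻](0.23)^2
[S²⁻] = 3.4×10⁻²¹ / (0.23)^2 = 6.4×10⁻²⁰
[S²⁻] = 6.4×10⁻²⁰ M

6.4×10⁻²⁰ M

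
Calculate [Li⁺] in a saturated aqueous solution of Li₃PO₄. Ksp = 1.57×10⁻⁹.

8.28×10⁻³ M

Li₃PO₄(s) ⇌ 3 Li⁺(aq) + PO₄³⁻(aq)
For each mole of Li₃PO₄ that dissolves per liter, [Li⁺] = 3s and [PO₄³⁻] = s; let s denote this solubility.
Ksp = [Li⁺]^3[PO₄³⁻] = (3s)^3 · s = 27s^4 = 1.57×10⁻⁹
s = 2.76×10⁻³ mol/L
[Li⁺] = 3s = 8.28×10⁻³ mol/L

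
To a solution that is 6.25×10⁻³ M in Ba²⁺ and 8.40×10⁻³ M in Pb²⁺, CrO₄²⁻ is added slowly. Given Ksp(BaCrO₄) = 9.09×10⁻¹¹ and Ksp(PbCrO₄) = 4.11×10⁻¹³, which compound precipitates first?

Precipitation of each salt begins when its ion product equals Ksp.
For BaCrO₄: [CrO₄²⁻] = (Ksp/[Ba²⁺]) = 1.45×10⁻⁸ M
For PbCrO₄: [CrO₄²⁻] = (Ksp/[Pb²⁺]) = 4.89×10⁻¹¹ M
Since PbCrO₄ needs less CrO₄²⁻ to reach saturation, it precipitates first.

PbCrO₄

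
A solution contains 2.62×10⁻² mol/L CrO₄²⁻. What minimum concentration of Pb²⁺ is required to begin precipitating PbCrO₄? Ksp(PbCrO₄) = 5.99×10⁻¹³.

2.29×10⁻¹¹ M

Precipitation begins when Q = Ksp.
PbCrO₄(s) ⇌ Pb²⁺(aq) + CrO₄²⁻(aq)
Ksp = [Pb²⁺][CrO₄²⁻] = [Pb²⁺](2.62×10⁻²)
[Pb²⁺] = 5.99×10⁻¹³ / (2.62×10⁻²) = 2.29×10⁻¹¹
[Pb²⁺] = 2.29×10⁻¹¹ mol/L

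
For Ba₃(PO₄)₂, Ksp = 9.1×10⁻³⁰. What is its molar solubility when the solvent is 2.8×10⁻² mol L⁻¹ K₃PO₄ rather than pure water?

7.5×10⁻¹⁰ M

Ba₃(PO₄)₂(s) ⇌ 3 Ba²⁺(aq) + 2 PO₄³⁻(aq)
PO₄³⁻ is already present at 2.8×10⁻² mol L⁻¹. If s mol/L of Ba₃(PO₄)₂ dissolves, [Ba²⁺] = 3s while [PO₄³⁻] ≈ 2.8×10⁻² mol L⁻¹.
Ksp = [Ba²⁺]^3[PO₄³⁻]^2 = (3s)^3(2.8×10⁻²)^2
(3s)^3 = 9.1×10⁻³⁰ / (2.8×10⁻²)^2 = 1.2×10⁻²⁶
s = 7.5×10⁻¹⁰ mol L⁻¹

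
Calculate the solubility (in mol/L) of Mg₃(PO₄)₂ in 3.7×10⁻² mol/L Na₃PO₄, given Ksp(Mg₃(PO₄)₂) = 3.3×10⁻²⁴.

4.5×10⁻⁸ M

Mg₃(PO₄)₂(s) ⇌ 3 Mg²⁺(aq) + 2 PO₄³⁻(aq)
The solution already contains PO₄³⁻ at 3.7×10⁻² mol/L. Let s be the molar solubility of Mg₃(PO₄)₂.
[PO₄³⁻] ≈ 3.7×10⁻² mol/L (common ion dominates); [Mg²⁺] = 3s.
Ksp = [Mg²⁺]^3[PO₄³⁻]^2 = (3s)^3(3.7×10⁻²)^2
(3s)^3 = 3.3×10⁻²⁴ / (3.7×10⁻²)^2 = 2.4×10⁻²¹
s = 4.5×10⁻⁸ mol/L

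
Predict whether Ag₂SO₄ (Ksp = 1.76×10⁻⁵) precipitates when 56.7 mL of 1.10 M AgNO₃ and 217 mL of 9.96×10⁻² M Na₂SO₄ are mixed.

The combined volume is 273.7 mL.
[Ag⁺] = (1.10)(56.7)/273.7 = 0.228 M
[SO₄²⁻] = (9.96×10⁻²)(217)/273.7 = 7.90×10⁻² M
Q = [Ag⁺]^2[SO₄²⁻] = 4.10×10⁻³
Because Q > Ksp (4.10×10⁻³ vs 1.76×10⁻⁵), a precipitate of Ag₂SO₄ forms.

Yes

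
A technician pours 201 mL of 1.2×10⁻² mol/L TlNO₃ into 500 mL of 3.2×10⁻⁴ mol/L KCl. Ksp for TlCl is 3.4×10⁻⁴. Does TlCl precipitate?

No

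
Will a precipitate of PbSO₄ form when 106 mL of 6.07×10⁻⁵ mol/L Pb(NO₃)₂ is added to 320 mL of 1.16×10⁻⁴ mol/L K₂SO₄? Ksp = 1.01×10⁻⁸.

No

The combined volume is 426 mL.
[Pb²⁺] = (6.07×10⁻⁵)(106)/426 = 1.51×10⁻⁵ mol/L
[SO₄²⁻] = (1.16×10⁻⁴)(320)/426 = 8.71×10⁻⁵ mol/L
Q = [Pb²⁺][SO₄²⁻] = 1.32×10⁻⁹
Q = 1.32×10⁻⁹ < Ksp = 1.01×10⁻⁸, so the solution is unsaturated and no precipitate forms.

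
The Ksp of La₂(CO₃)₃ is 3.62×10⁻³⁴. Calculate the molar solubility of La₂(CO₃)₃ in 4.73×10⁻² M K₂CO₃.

La₂(CO₃)₃(s) ⇌ 2 La³⁺(aq) + 3 CO₃²⁻(aq)
With CO₃²⁻ already at 4.73×10⁻² M and s small, take [CO₃²⁻] ≈ 4.73×10⁻² M and [La³⁺] = 2s.
Ksp = [La³⁺]^2[CO₃²⁻]^3 = (2s)^2(4.73×10⁻²)^3
(2s)^2 = 3.62×10⁻³⁴ / (4.73×10⁻²)^3 = 3.42×10⁻³⁰
s = 9.25×10⁻¹⁶ M

9.25×10⁻¹⁶ M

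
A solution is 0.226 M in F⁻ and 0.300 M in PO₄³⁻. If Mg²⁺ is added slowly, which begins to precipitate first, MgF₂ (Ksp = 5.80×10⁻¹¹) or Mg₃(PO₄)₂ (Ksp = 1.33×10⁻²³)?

MgF₂

A salt starts to precipitate once the ion product Q reaches its Ksp.
For MgF₂: [Mg²⁺] = (Ksp/[F⁻]^2) = 1.14×10⁻⁹ M
For Mg₃(PO₄)₂: [Mg²⁺] = (Ksp/[PO₄³⁻]^2)^(1/3) = 5.29×10⁻⁸ M
The smaller threshold [Mg²⁺] is reached first, so MgF₂ precipitates first.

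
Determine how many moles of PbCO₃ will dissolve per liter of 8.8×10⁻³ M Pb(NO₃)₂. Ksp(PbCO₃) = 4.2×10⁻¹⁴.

4.8×10⁻¹² M

PbCO₃(s) ⇌ Pb²⁺(aq) + CO₃²⁻(aq)
With Pb²⁺ already at 8.8×10⁻³ M and s small, take [Pb²⁺] ≈ 8.8×10⁻³ M and [CO₃²⁻] = s.
Ksp = [Pb²⁺][CO₃²⁻] = (8.8×10⁻³)s
s = 4.2×10⁻¹⁴ / (8.8×10⁻³) = 4.8×10⁻¹²
s = 4.8×10⁻¹² M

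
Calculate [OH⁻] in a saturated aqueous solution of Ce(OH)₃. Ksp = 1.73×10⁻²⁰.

1.51×10⁻⁵ M

Ce(OH)₃(s) ⇌ Ce³⁺(aq) + 3 OH⁻(aq)
Let s be the molar solubility. Then [Ce³⁺] = s and [OH⁻] = 3s.
Ksp = [Ce³⁺][OH⁻]^3 = s · (3s)^3 = 27s^4 = 1.73×10⁻²⁰
s = 5.03×10⁻⁶ M
[OH⁻] = 3s = 1.51×10⁻⁵ M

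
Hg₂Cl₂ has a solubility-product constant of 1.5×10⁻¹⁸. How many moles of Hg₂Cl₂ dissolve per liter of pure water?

Hg₂Cl₂(s) ⇌ Hg₂²⁺(aq) + 2 Cl⁻(aq)
Call the molar solubility s, so that [Hg₂²⁺] = s and [Cl⁻] = 2s.
Ksp = [Hg₂²⁺][Cl⁻]^2 = s · (2s)^2 = 4s^3
4s^3 = 1.5×10⁻¹⁸  ⇒  s^3 = 3.8×10⁻¹⁹
s = 7.2×10⁻⁷ mol L⁻¹

7.2×10⁻⁷ M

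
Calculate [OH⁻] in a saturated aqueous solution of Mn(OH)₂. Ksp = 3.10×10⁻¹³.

8.53×10⁻⁵ M

Mn(OH)₂(s) ⇌ Mn²⁺(aq) + 2 OH⁻(aq)
Call the molar solubility s, so that [Mn²⁺] = s and [OH⁻] = 2s.
Ksp = [Mn²⁺][OH⁻]^2 = s · (2s)^2 = 4s^3 = 3.10×10⁻¹³
s = 4.26×10⁻⁵ mol/L
[OH⁻] = 2s = 8.53×10⁻⁵ mol/L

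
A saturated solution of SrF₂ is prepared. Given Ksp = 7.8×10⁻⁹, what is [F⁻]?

SrF₂(s) ⇌ Sr²⁺(aq) + 2 F⁻(aq)
If s mol/L of SrF₂ dissolves, [Sr²⁺] = s and [F⁻] = 2s.
Ksp = [Sr²⁺][F⁻]^2 = s · (2s)^2 = 4s^3 = 7.8×10⁻⁹
s = 1.2×10⁻³ mol L⁻¹
[F⁻] = 2s = 2.5×10⁻³ mol L⁻¹

2.5×10⁻³ M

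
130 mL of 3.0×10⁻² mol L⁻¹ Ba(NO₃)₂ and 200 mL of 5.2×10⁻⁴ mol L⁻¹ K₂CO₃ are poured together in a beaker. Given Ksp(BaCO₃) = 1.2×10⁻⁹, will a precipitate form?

After mixing, V = 130 mL + 200 mL = 330 mL.
[Ba²⁺] = (3.0×10⁻²)(130)/330 = 1.2×10⁻² mol L⁻¹
[CO₃²⁻] = (5.2×10⁻⁴)(200)/330 = 3.2×10⁻⁴ mol L⁻¹
Q = [Ba²⁺][CO₃²⁻] = 3.7×10⁻⁶
Since Q (3.7×10⁻⁶) exceeds Ksp (1.2×10⁻⁹), BaCO₃ will precipitate.

Yes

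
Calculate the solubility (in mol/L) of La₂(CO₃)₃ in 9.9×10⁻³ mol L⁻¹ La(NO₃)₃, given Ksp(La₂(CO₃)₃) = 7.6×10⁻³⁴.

La₂(CO₃)₃(s) ⇌ 2 La³⁺(aq) + 3 CO₃²⁻(aq)
Let s be the solubility of La₂(CO₃)₃ here. The common ion gives [La³⁺] ≈ 9.9×10⁻³ mol L⁻¹, and [CO₃²⁻] = 3s.
Ksp = [La³⁺]^2[CO₃²⁻]^3 = (9.9×10⁻³)^2(3s)^3
(3s)^3 = 7.6×10⁻³⁴ / (9.9×10⁻³)^2 = 7.8×10⁻³⁰
s = 6.6×10⁻¹¹ mol L⁻¹

6.6×10⁻¹¹ M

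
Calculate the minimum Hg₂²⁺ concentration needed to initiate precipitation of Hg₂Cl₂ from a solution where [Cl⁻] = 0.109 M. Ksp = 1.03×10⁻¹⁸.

8.67×10⁻¹⁷ M

A salt starts to precipitate once the ion product Q reaches its Ksp.
Hg₂Cl₂(s) ⇌ Hg₂²⁺(aq) + 2 Cl⁻(aq)
Ksp = [Hg₂²⁺][Cl⁻]^2 = [Hg₂²⁺](0.109)^2
[Hg₂²⁺] = 1.03×10⁻¹⁸ / (0.109)^2 = 8.67×10⁻¹⁷
[Hg₂²⁺] = 8.67×10⁻¹⁷ M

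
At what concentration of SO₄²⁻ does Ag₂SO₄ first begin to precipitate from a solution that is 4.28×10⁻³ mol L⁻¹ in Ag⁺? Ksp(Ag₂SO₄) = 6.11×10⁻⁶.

Precipitation of each salt begins when its ion product equals Ksp.
Ag₂SO₄(s) ⇌ 2 Ag⁺(aq) + SO₄²⁻(aq)
Ksp = [Ag⁺]^2[SO₄²⁻] = [SO₄²⁻](4.28×10⁻³)^2
[SO₄²⁻] = 6.11×10⁻⁶ / (4.28×10⁻³)^2 = 0.334
[SO₄²⁻] = 0.334 mol L⁻¹

0.334 M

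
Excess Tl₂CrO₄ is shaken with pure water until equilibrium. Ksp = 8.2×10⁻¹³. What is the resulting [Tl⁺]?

1.2×10⁻⁴ M

Tl₂CrO₄(s) ⇌ 2 Tl⁺(aq) + CrO₄²⁻(aq)
If s mol/L of Tl₂CrO₄ dissolves, [Tl⁺] = 2s and [CrO₄²⁻] = s.
Ksp = [Tl⁺]^2[CrO₄²⁻] = (2s)^2 · s = 4s^3 = 8.2×10⁻¹³
s = 5.9×10⁻⁵ mol L⁻¹
[Tl⁺] = 2s = 1.2×10⁻⁴ mol L⁻¹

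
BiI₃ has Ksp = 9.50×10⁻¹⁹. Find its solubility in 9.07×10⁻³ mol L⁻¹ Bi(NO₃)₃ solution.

1.57×10⁻⁶ M

BiI₃(s) ⇌ Bi³⁺(aq) + 3 I⁻(aq)
With Bi³⁺ already at 9.07×10⁻³ mol L⁻¹ and s small, take [Bi³⁺] ≈ 9.07×10⁻³ mol L⁻¹ and [I⁻] = 3s.
Ksp = [Bi³⁺][I⁻]^3 = (9.07×10⁻³)(3s)^3
(3s)^3 = 9.50×10⁻¹⁹ / (9.07×10⁻³) = 1.05×10⁻¹⁶
s = 1.57×10⁻⁶ mol L⁻¹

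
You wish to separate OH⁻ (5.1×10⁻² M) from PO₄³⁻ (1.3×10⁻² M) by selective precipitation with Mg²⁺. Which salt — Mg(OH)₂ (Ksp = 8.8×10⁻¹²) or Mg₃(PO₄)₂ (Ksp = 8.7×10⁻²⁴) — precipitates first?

Mg(OH)₂

A salt starts to precipitate once the ion product Q reaches its Ksp.
For Mg(OH)₂: [Mg²⁺] = (Ksp/[OH⁻]^2) = 3.4×10⁻⁹ M
For Mg₃(PO₄)₂: [Mg²⁺] = (Ksp/[PO₄³⁻]^2)^(1/3) = 3.7×10⁻⁷ M
Since Mg(OH)₂ needs less Mg²⁺ to reach saturation, it precipitates first.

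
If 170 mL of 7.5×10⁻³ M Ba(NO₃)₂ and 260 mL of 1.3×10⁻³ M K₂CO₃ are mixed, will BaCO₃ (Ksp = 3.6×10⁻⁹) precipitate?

Yes

Total volume after mixing = 170 + 260 = 430 mL.
[Ba²⁺] = (7.5×10⁻³)(170)/430 = 3.0×10⁻³ M
[CO₃²⁻] = (1.3×10⁻³)(260)/430 = 7.9×10⁻⁴ M
Q = [Ba²⁺][CO₃²⁻] = 2.3×10⁻⁶
Q = 2.3×10⁻⁶ > Ksp = 3.6×10⁻⁹, so the solution is supersaturated and BaCO₃ precipitates.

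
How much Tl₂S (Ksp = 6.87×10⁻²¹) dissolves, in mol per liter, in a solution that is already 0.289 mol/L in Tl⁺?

8.23×10⁻²⁰ M

Tl₂S(s) ⇌ 2 Tl⁺(aq) + S²⁻(aq)
With Tl⁺ already at 0.289 mol/L and s small, take [Tl⁺] ≈ 0.289 mol/L and [S²⁻] = s.
Ksp = [Tl⁺]^2[S²⁻] = (0.289)^2s
s = 6.87×10⁻²¹ / (0.289)^2 = 8.23×10⁻²⁰
s = 8.23×10⁻²⁰ mol/L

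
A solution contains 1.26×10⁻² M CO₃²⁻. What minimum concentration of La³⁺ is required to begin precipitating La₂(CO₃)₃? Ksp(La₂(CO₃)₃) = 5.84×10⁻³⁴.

1.71×10⁻¹⁴ M

Each salt precipitates once Q = Ksp for that salt.
La₂(CO₃)₃(s) ⇌ 2 La³⁺(aq) + 3 CO₃²⁻(aq)
Ksp = [La³⁺]^2[CO₃²⁻]^3 = [La³⁺]^2(1.26×10⁻²)^3
[La³⁺]^2 = 5.84×10⁻³⁴ / (1.26×10⁻²)^3 = 2.92×10⁻²⁸
[La³⁺] = 1.71×10⁻¹⁴ M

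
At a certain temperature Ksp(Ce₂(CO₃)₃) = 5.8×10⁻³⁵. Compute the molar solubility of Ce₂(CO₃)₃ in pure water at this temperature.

Ce₂(CO₃)₃(s) ⇌ 2 Ce³⁺(aq) + 3 CO₃²⁻(aq)
With molar solubility s: [Ce³⁺] = 2s, [CO₃²⁻] = 3s.
Ksp = [Ce³⁺]^2[CO₃²⁻]^3 = (2s)^2 · (3s)^3 = 108s^5
108s^5 = 5.8×10⁻³⁵  ⇒  s^5 = 5.4×10⁻³⁷
s = (5.4×10⁻³⁷)^(1/5) = 5.6×10⁻⁸ mol/L

5.6×10⁻⁸ M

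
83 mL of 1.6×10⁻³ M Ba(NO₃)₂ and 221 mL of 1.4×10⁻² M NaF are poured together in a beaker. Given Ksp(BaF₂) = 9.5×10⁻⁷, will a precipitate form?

The combined volume is 304 mL.
[Ba²⁺] = (1.6×10⁻³)(83)/304 = 4.4×10⁻⁴ M
[F⁻] = (1.4×10⁻²)(221)/304 = 1.0×10⁻² M
Q = [Ba²⁺][F⁻]^2 = 4.5×10⁻⁸
Q = 4.5×10⁻⁸ < Ksp = 9.5×10⁻⁷, so the solution is unsaturated and no precipitate forms.

No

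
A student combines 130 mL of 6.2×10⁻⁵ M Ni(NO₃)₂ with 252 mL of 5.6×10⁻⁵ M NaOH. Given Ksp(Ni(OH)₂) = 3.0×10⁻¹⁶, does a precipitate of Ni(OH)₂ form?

Yes

Total volume after mixing = 130 + 252 = 382 mL.
[Ni²⁺] = (6.2×10⁻⁵)(130)/382 = 2.1×10⁻⁵ M
[OH⁻] = (5.6×10⁻⁵)(252)/382 = 3.7×10⁻⁵ M
Q = [Ni²⁺][OH⁻]^2 = 2.9×10⁻¹⁴
Q = 2.9×10⁻¹⁴ > Ksp = 3.0×10⁻¹⁶, so the solution is supersaturated and Ni(OH)₂ precipitates.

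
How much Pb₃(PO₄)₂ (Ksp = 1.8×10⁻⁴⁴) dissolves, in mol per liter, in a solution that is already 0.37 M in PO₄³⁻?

Pb₃(PO₄)₂(s) ⇌ 3 Pb²⁺(aq) + 2 PO₄³⁻(aq)
Let s be the solubility of Pb₃(PO₄)₂ here. The common ion gives [PO₄³⁻] ≈ 0.37 M, and [Pb²⁺] = 3s.
Ksp = [Pb²⁺]^3[PO₄³⁻]^2 = (3s)^3(0.37)^2
(3s)^3 = 1.8×10⁻⁴⁴ / (0.37)^2 = 1.3×10⁻⁴³
s = 1.7×10⁻¹⁵ M

1.7×10⁻¹⁵ M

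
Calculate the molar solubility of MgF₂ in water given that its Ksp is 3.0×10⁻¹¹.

MgF₂(s) ⇌ Mg²⁺(aq) + 2 F⁻(aq)
Let s be the molar solubility. Then [Mg²⁺] = s and [F⁻] = 2s.
Ksp = [Mg²⁺][F⁻]^2 = s · (2s)^2 = 4s^3
4s^3 = 3.0×10⁻¹¹  ⇒  s^3 = 7.5×10⁻¹²
s = 2.0×10⁻⁴ mol L⁻¹

2.0×10⁻⁴ M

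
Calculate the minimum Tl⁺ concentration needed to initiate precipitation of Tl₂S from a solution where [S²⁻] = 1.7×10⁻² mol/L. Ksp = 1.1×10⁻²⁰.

Each salt precipitates once Q = Ksp for that salt.
Tl₂S(s) ⇌ 2 Tl⁺(aq) + S²⁻(aq)
Ksp = [Tl⁺]^2[S²⁻] = [Tl⁺]^2(1.7×10⁻²)
[Tl⁺]^2 = 1.1×10⁻²⁰ / (1.7×10⁻²) = 6.5×10⁻¹⁹
[Tl⁺] = 8.0×10⁻¹⁰ mol/L

8.0×10⁻¹⁰ M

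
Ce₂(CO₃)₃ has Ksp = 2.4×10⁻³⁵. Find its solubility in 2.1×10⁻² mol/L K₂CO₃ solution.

8.0×10⁻¹⁶ M

Ce₂(CO₃)₃(s) ⇌ 2 Ce³⁺(aq) + 3 CO₃²⁻(aq)
CO₃²⁻ is already present at 2.1×10⁻² mol/L. If s mol/L of Ce₂(CO₃)₃ dissolves, [Ce³⁺] = 2s while [CO₃²⁻] ≈ 2.1×10⁻² mol/L.
Ksp = [Ce³⁺]^2[CO₃²⁻]^3 = (2s)^2(2.1×10⁻²)^3
(2s)^2 = 2.4×10⁻³⁵ / (2.1×10⁻²)^3 = 2.6×10⁻³⁰
s = 8.0×10⁻¹⁶ mol/L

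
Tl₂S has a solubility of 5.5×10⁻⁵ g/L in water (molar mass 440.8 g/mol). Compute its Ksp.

Molar solubility s = (5.5×10⁻⁵ g/L) / (440.8 g/mol) = 1.248×10⁻⁷ mol/L
Tl₂S(s) ⇌ 2 Tl⁺(aq) + S²⁻(aq)
Let s be the molar solubility. Then [Tl⁺] = 2s and [S²⁻] = s.
Ksp = [Tl⁺]^2[S²⁻] = (2s)^2 · s = 4s^3
Ksp = 4 × (1.248×10⁻⁷)^3 = 7.8×10⁻²¹

Ksp = 7.8×10⁻²¹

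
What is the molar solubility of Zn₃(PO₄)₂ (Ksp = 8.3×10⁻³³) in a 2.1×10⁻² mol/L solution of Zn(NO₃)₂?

Zn₃(PO₄)₂(s) ⇌ 3 Zn²⁺(aq) + 2 PO₄³⁻(aq)
Zn²⁺ is already present at 2.1×10⁻² mol/L. If s mol/L of Zn₃(PO₄)₂ dissolves, [PO₄³⁻] = 2s while [Zn²⁺] ≈ 2.1×10⁻² mol/L.
Ksp = [Zn²⁺]^3[PO₄³⁻]^2 = (2.1×10⁻²)^3(2s)^2
(2s)^2 = 8.3×10⁻³³ / (2.1×10⁻²)^3 = 9.0×10⁻²⁸
s = 1.5×10⁻¹⁴ mol/L

1.5×10⁻¹⁴ M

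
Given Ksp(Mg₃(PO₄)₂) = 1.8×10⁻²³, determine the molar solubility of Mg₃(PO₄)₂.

Mg₃(PO₄)₂(s) ⇌ 3 Mg²⁺(aq) + 2 PO₄³⁻(aq)
If s mol/L of Mg₃(PO₄)₂ dissolves, [Mg²⁺] = 3s and [PO₄³⁻] = 2s.
Ksp = [Mg²⁺]^3[PO₄³⁻]^2 = (3s)^3 · (2s)^2 = 108s^5
108s^5 = 1.8×10⁻²³  ⇒  s^5 = 1.7×10⁻²⁵
s = (1.7×10⁻²⁵)^(1/5) = 1.1×10⁻⁵ M

1.1×10⁻⁵ M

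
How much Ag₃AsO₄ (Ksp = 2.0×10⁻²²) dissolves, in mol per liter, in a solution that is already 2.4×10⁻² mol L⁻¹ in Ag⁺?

Ag₃AsO₄(s) ⇌ 3 Ag⁺(aq) + AsO₄³⁻(aq)
Let s be the solubility of Ag₃AsO₄ here. The common ion gives [Ag⁺] ≈ 2.4×10⁻² mol L⁻¹, and [AsO₄³⁻] = s.
Ksp = [Ag⁺]^3[AsO₄³⁻] = (2.4×10⁻²)^3s
s = 2.0×10⁻²² / (2.4×10⁻²)^3 = 1.4×10⁻¹⁷
s = 1.4×10⁻¹⁷ mol L⁻¹

1.4×10⁻¹⁷ M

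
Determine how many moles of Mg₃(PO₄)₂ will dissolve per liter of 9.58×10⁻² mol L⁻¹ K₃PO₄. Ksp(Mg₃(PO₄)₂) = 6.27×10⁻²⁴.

Mg₃(PO₄)₂(s) ⇌ 3 Mg²⁺(aq) + 2 PO₄³⁻(aq)
PO₄³⁻ is already present at 9.58×10⁻² mol L⁻¹. If s mol/L of Mg₃(PO₄)₂ dissolves, [Mg²⁺] = 3s while [PO₄³⁻] ≈ 9.58×10⁻² mol L⁻¹.
Ksp = [Mg²⁺]^3[PO₄³⁻]^2 = (3s)^3(9.58×10⁻²)^2
(3s)^3 = 6.27×10⁻²⁴ / (9.58×10⁻²)^2 = 6.83×10⁻²²
s = 2.94×10⁻⁸ mol L⁻¹

2.94×10⁻⁸ M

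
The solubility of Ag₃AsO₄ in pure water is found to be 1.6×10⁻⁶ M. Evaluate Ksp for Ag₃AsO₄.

Ksp = 1.8×10⁻²²

Ag₃AsO₄(s) ⇌ 3 Ag⁺(aq) + AsO₄³⁻(aq)
Let s be the molar solubility. Then [Ag⁺] = 3s and [AsO₄³⁻] = s.
Ksp = [Ag⁺]^3[AsO₄³⁻] = (3s)^3 · s = 27s^4
Ksp = 27 × (1.6×10⁻⁶)^4 = 1.8×10⁻²²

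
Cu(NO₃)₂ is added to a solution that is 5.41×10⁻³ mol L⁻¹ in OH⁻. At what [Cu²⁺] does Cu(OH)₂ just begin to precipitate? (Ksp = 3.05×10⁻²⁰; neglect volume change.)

1.04×10⁻¹⁵ M

Each salt precipitates once Q = Ksp for that salt.
Cu(OH)₂(s) ⇌ Cu²⁺(aq) + 2 OH⁻(aq)
Ksp = [Cu²⁺][OH⁻]^2 = [Cu²⁺](5.41×10⁻³)^2
[Cu²⁺] = 3.05×10⁻²⁰ / (5.41×10⁻³)^2 = 1.04×10⁻¹⁵
[Cu²⁺] = 1.04×10⁻¹⁵ mol L⁻¹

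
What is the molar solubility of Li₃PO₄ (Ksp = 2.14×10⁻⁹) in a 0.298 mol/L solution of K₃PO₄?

6.43×10⁻⁴ M

Li₃PO₄(s) ⇌ 3 Li⁺(aq) + PO₄³⁻(aq)
With PO₄³⁻ already at 0.298 mol/L and s small, take [PO₄³⁻] ≈ 0.298 mol/L and [Li⁺] = 3s.
Ksp = [Li⁺]^3[PO₄³⁻] = (3s)^3(0.298)
(3s)^3 = 2.14×10⁻⁹ / (0.298) = 7.18×10⁻⁹
s = 6.43×10⁻⁴ mol/L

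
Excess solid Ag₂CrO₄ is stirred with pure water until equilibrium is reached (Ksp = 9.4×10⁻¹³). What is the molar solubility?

Ag₂CrO₄(s) ⇌ 2 Ag⁺(aq) + CrO₄²⁻(aq)
Call the molar solubility s, so that [Ag⁺] = 2s and [CrO₄²⁻] = s.
Ksp = [Ag⁺]^2[CrO₄²⁻] = (2s)^2 · s = 4s^3
4s^3 = 9.4×10⁻¹³  ⇒  s^3 = 2.4×10⁻¹³
s = 6.2×10⁻⁵ mol L⁻¹

6.2×10⁻⁵ M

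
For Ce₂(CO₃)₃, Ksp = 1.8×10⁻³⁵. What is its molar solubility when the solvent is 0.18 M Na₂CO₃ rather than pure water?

Ce₂(CO₃)₃(s) ⇌ 2 Ce³⁺(aq) + 3 CO₃²⁻(aq)
CO₃²⁻ is already present at 0.18 M. If s mol/L of Ce₂(CO₃)₃ dissolves, [Ce³⁺] = 2s while [CO₃²⁻] ≈ 0.18 M.
Ksp = [Ce³⁺]^2[CO₃²⁻]^3 = (2s)^2(0.18)^3
(2s)^2 = 1.8×10⁻³⁵ / (0.18)^3 = 3.1×10⁻³³
s = 2.8×10⁻¹⁷ M

2.8×10⁻¹⁷ M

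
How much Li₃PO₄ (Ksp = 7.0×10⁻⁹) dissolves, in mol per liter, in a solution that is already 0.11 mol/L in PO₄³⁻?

1.3×10⁻³ M

Li₃PO₄(s) ⇌ 3 Li⁺(aq) + PO₄³⁻(aq)
With PO₄³⁻ already at 0.11 mol/L and s small, take [PO₄³⁻] ≈ 0.11 mol/L and [Li⁺] = 3s.
Ksp = [Li⁺]^3[PO₄³⁻] = (3s)^3(0.11)
(3s)^3 = 7.0×10⁻⁹ / (0.11) = 6.4×10⁻⁸
s = 1.3×10⁻³ mol/L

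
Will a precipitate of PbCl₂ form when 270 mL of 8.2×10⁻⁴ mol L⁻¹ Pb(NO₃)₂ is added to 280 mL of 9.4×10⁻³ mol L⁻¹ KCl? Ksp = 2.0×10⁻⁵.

No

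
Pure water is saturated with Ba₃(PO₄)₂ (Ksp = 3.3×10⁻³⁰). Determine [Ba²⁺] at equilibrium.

1.5×10⁻⁶ M

Ba₃(PO₄)₂(s) ⇌ 3 Ba²⁺(aq) + 2 PO₄³⁻(aq)
With molar solubility s: [Ba²⁺] = 3s, [PO₄³⁻] = 2s.
Ksp = [Ba²⁺]^3[PO₄³⁻]^2 = (3s)^3 · (2s)^2 = 108s^5 = 3.3×10⁻³⁰
s = 5.0×10⁻⁷ mol L⁻¹
[Ba²⁺] = 3s = 1.5×10⁻⁶ mol L⁻¹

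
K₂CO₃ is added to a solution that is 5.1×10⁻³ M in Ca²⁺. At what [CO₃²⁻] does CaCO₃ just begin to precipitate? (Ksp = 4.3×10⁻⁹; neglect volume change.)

A salt starts to precipitate once the ion product Q reaches its Ksp.
CaCO₃(s) ⇌ Ca²⁺(aq) + CO₃²⁻(aq)
Ksp = [Ca²⁺][CO₃²⁻] = [CO₃²⁻](5.1×10⁻³)
[CO₃²⁻] = 4.3×10⁻⁹ / (5.1×10⁻³) = 8.4×10⁻⁷
[CO₃²⁻] = 8.4×10⁻⁷ M

8.4×10⁻⁷ M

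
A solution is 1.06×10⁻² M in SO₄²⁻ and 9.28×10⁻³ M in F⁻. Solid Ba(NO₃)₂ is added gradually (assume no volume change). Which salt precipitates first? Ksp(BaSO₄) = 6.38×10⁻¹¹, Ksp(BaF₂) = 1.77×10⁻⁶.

The threshold for precipitation is Q = Ksp.
For BaSO₄: [Ba²⁺] = (Ksp/[SO₄²⁻]) = 6.02×10⁻⁹ M
For BaF₂: [Ba²⁺] = (Ksp/[F⁻]^2) = 2.06×10⁻² M
The smaller threshold [Ba²⁺] is reached first, so BaSO₄ precipitates first.

BaSO₄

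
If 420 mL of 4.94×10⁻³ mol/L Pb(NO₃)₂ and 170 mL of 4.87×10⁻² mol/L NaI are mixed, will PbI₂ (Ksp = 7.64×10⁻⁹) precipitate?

Yes

The combined volume is 590 mL.
[Pb²⁺] = (4.94×10⁻³)(420)/590 = 3.52×10⁻³ mol/L
[I⁻] = (4.87×10⁻²)(170)/590 = 1.40×10⁻² mol/L
Q = [Pb²⁺][I⁻]^2 = 6.92×10⁻⁷
Since Q (6.92×10⁻⁷) exceeds Ksp (7.64×10⁻⁹), PbI₂ will precipitate.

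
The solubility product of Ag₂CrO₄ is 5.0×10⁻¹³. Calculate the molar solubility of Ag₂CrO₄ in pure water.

Ag₂CrO₄(s) ⇌ 2 Ag⁺(aq) + CrO₄²⁻(aq)
With molar solubility s: [Ag⁺] = 2s, [CrO₄²⁻] = s.
Ksp = [Ag⁺]^2[CrO₄²⁻] = (2s)^2 · s = 4s^3
4s^3 = 5.0×10⁻¹³  ⇒  s^3 = 1.3×10⁻¹³
s = 5.0×10⁻⁵ mol L⁻¹

5.0×10⁻⁵ M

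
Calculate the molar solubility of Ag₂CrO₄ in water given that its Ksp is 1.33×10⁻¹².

Ag₂CrO₄(s) ⇌ 2 Ag⁺(aq) + CrO₄²⁻(aq)
With molar solubility s: [Ag⁺] = 2s, [CrO₄²⁻] = s.
Ksp = [Ag⁺]^2[CrO₄²⁻] = (2s)^2 · s = 4s^3
4s^3 = 1.33×10⁻¹²  ⇒  s^3 = 3.33×10⁻¹³
s = 6.93×10⁻⁵ mol L⁻¹

6.93×10⁻⁵ M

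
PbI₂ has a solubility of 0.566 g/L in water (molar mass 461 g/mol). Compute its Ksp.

Convert to molarity: s = 0.566 / 461 = 1.2278×10⁻³ mol/L
PbI₂(s) ⇌ Pb²⁺(aq) + 2 I⁻(aq)
Let s be the molar solubility. Then [Pb²⁺] = s and [I⁻] = 2s.
Ksp = [Pb²⁺][I⁻]^2 = s · (2s)^2 = 4s^3
Ksp = 4 × (1.2278×10⁻³)^3 = 7.40×10⁻⁹

Ksp = 7.40×10⁻⁹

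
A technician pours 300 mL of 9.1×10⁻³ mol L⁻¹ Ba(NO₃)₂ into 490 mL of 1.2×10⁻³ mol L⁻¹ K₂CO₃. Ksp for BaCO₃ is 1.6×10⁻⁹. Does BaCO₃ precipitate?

Yes

After mixing, V = 300 mL + 490 mL = 790 mL.
[Ba²⁺] = (9.1×10⁻³)(300)/790 = 3.5×10⁻³ mol L⁻¹
[CO₃²⁻] = (1.2×10⁻³)(490)/790 = 7.4×10⁻⁴ mol L⁻¹
Q = [Ba²⁺][CO₃²⁻] = 2.6×10⁻⁶
Because Q > Ksp (2.6×10⁻⁶ vs 1.6×10⁻⁹), a precipitate of BaCO₃ forms.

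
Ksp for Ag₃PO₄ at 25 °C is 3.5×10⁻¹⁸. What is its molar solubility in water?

1.9×10⁻⁵ M

Ag₃PO₄(s) ⇌ 3 Ag⁺(aq) + PO₄³⁻(aq)
For each mole of Ag₃PO₄ that dissolves per liter, [Ag⁺] = 3s and [PO₄³⁻] = s; let s denote this solubility.
Ksp = [Ag⁺]^3[PO₄³⁻] = (3s)^3 · s = 27s^4
27s^4 = 3.5×10⁻¹⁸  ⇒  s^4 = 1.3×10⁻¹⁹
Taking the 4th root, s = 1.9×10⁻⁵ M.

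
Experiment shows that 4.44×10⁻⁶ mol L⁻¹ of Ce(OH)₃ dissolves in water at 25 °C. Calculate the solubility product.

Ksp = 1.05×10⁻²⁰

Ce(OH)₃(s) ⇌ Ce³⁺(aq) + 3 OH⁻(aq)
If s mol/L of Ce(OH)₃ dissolves, [Ce³⁺] = s and [OH⁻] = 3s.
Ksp = [Ce³⁺][OH⁻]^3 = s · (3s)^3 = 27s^4
Ksp = 27 × (4.44×10⁻⁶)^4 = 1.05×10⁻²⁰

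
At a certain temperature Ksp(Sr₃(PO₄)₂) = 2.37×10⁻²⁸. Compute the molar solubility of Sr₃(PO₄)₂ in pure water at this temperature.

1.17×10⁻⁶ M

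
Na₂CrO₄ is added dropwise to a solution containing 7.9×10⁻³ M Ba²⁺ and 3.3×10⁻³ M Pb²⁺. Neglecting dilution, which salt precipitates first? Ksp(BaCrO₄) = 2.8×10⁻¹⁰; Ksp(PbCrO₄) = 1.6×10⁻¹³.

Precipitation begins when Q = Ksp.
For BaCrO₄: [CrO₄²⁻] = (Ksp/[Ba²⁺]) = 3.5×10⁻⁸ M
For PbCrO₄: [CrO₄²⁻] = (Ksp/[Pb²⁺]) = 4.8×10⁻¹¹ M
The smaller threshold [CrO₄²⁻] is reached first, so PbCrO₄ precipitates first.

PbCrO₄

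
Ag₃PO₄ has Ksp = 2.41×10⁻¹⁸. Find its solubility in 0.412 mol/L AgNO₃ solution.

Ag₃PO₄(s) ⇌ 3 Ag⁺(aq) + PO₄³⁻(aq)
With Ag⁺ already at 0.412 mol/L and s small, take [Ag⁺] ≈ 0.412 mol/L and [PO₄³⁻] = s.
Ksp = [Ag⁺]^3[PO₄³⁻] = (0.412)^3s
s = 2.41×10⁻¹⁸ / (0.412)^3 = 3.45×10⁻¹⁷
s = 3.45×10⁻¹⁷ mol/L

3.45×10⁻¹⁷ M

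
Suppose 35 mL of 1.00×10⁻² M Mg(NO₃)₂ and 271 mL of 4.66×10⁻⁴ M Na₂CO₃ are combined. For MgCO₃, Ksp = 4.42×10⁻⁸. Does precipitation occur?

Total volume after mixing = 35 + 271 = 306 mL.
[Mg²⁺] = (1.00×10⁻²)(35)/306 = 1.14×10⁻³ M
[CO₃²⁻] = (4.66×10⁻⁴)(271)/306 = 4.13×10⁻⁴ M
Q = [Mg²⁺][CO₃²⁻] = 4.72×10⁻⁷
Since Q (4.72×10⁻⁷) exceeds Ksp (4.42×10⁻⁸), MgCO₃ will precipitate.

Yes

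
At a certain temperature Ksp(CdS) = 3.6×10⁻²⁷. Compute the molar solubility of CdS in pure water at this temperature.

6.0×10⁻¹⁴ M

CdS(s) ⇌ Cd²⁺(aq) + S²⁻(aq)
Let s be the molar solubility. Then [Cd²⁺] = s and [S²⁻] = s.
Ksp = [Cd²⁺][S²⁻] = s · s = s^2
s^2 = 3.6×10⁻²⁷
s = (3.6×10⁻²⁷)^(1/2) = 6.0×10⁻¹⁴ mol L⁻¹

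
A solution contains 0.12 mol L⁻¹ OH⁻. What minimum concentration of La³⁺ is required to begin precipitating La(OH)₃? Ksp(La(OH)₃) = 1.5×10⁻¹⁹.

A salt starts to precipitate once the ion product Q reaches its Ksp.
La(OH)₃(s) ⇌ La³⁺(aq) + 3 OH⁻(aq)
Ksp = [La³⁺][OH⁻]^3 = [La³⁺](0.12)^3
[La³⁺] = 1.5×10⁻¹⁹ / (0.12)^3 = 8.7×10⁻¹⁷
[La³⁺] = 8.7×10⁻¹⁷ mol L⁻¹

8.7×10⁻¹⁷ M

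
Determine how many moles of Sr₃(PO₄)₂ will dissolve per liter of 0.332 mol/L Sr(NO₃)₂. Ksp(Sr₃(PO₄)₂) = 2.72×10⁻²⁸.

4.31×10⁻¹⁴ M

Sr₃(PO₄)₂(s) ⇌ 3 Sr²⁺(aq) + 2 PO₄³⁻(aq)
Let s be the solubility of Sr₃(PO₄)₂ here. The common ion gives [Sr²⁺] ≈ 0.332 mol/L, and [PO₄³⁻] = 2s.
Ksp = [Sr²⁺]^3[PO₄³⁻]^2 = (0.332)^3(2s)^2
(2s)^2 = 2.72×10⁻²⁸ / (0.332)^3 = 7.43×10⁻²⁷
s = 4.31×10⁻¹⁴ mol/L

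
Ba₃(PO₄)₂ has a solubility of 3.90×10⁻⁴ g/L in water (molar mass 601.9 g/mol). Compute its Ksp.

s = (3.90×10⁻⁴ g L⁻¹)/(601.9 g mol⁻¹) = 6.4795×10⁻⁷ M
Ba₃(PO₄)₂(s) ⇌ 3 Ba²⁺(aq) + 2 PO₄³⁻(aq)
Let s be the molar solubility. Then [Ba²⁺] = 3s and [PO₄³⁻] = 2s.
Ksp = [Ba²⁺]^3[PO₄³⁻]^2 = (3s)^3 · (2s)^2 = 108s^5
Ksp = 108 × (6.4795×10⁻⁷)^5 = 1.23×10⁻²⁹

Ksp = 1.23×10⁻²⁹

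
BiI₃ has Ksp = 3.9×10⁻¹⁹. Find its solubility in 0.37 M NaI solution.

7.7×10⁻¹⁸ M

BiI₃(s) ⇌ Bi³⁺(aq) + 3 I⁻(aq)
With I⁻ already at 0.37 M and s small, take [I⁻] ≈ 0.37 M and [Bi³⁺] = s.
Ksp = [Bi³⁺][I⁻]^3 = s(0.37)^3
s = 3.9×10⁻¹⁹ / (0.37)^3 = 7.7×10⁻¹⁸
s = 7.7×10⁻¹⁸ M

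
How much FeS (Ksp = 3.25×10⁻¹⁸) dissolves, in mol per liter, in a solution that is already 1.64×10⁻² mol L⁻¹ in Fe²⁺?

1.98×10⁻¹⁶ M

FeS(s) ⇌ Fe²⁺(aq) + S²⁻(aq)
Let s be the solubility of FeS here. The common ion gives [Fe²⁺] ≈ 1.64×10⁻² mol L⁻¹, and [S²⁻] = s.
Ksp = [Fe²⁺][S²⁻] = (1.64×10⁻²)s
s = 3.25×10⁻¹⁸ / (1.64×10⁻²) = 1.98×10⁻¹⁶
s = 1.98×10⁻¹⁶ mol L⁻¹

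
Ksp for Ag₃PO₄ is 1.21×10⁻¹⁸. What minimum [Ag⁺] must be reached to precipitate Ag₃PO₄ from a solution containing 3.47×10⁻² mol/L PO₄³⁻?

The threshold for precipitation is Q = Ksp.
Ag₃PO₄(s) ⇌ 3 Ag⁺(aq) + PO₄³⁻(aq)
Ksp = [Ag⁺]^3[PO₄³⁻] = [Ag⁺]^3(3.47×10⁻²)
[Ag⁺]^3 = 1.21×10⁻¹⁸ / (3.47×10⁻²) = 3.49×10⁻¹⁷
[Ag⁺] = 3.27×10⁻⁶ mol/L

3.27×10⁻⁶ M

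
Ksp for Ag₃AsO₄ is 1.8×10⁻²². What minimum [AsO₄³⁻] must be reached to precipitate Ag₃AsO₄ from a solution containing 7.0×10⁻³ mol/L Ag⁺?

5.2×10⁻¹⁶ M

Precipitation begins when Q = Ksp.
Ag₃AsO₄(s) ⇌ 3 Ag⁺(aq) + AsO₄³⁻(aq)
Ksp = [Ag⁺]^3[AsO₄³⁻] = [AsO₄³⁻](7.0×10⁻³)^3
[AsO₄³⁻] = 1.8×10⁻²² / (7.0×10⁻³)^3 = 5.2×10⁻¹⁶
[AsO₄³⁻] = 5.2×10⁻¹⁶ mol/L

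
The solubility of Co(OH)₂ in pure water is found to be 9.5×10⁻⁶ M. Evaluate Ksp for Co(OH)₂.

Ksp = 3.4×10⁻¹⁵

Co(OH)₂(s) ⇌ Co²⁺(aq) + 2 OH⁻(aq)
With molar solubility s: [Co²⁺] = s, [OH⁻] = 2s.
Ksp = [Co²⁺][OH⁻]^2 = s · (2s)^2 = 4s^3
Ksp = 4 × (9.5×10⁻⁶)^3 = 3.4×10⁻¹⁵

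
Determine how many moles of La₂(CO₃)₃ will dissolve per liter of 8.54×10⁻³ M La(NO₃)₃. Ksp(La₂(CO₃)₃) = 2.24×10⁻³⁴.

La₂(CO₃)₃(s) ⇌ 2 La³⁺(aq) + 3 CO₃²⁻(aq)
The solution already contains La³⁺ at 8.54×10⁻³ M. Let s be the molar solubility of La₂(CO₃)₃.
[La³⁺] ≈ 8.54×10⁻³ M (common ion dominates); [CO₃²⁻] = 3s.
Ksp = [La³⁺]^2[CO₃²⁻]^3 = (8.54×10⁻³)^2(3s)^3
(3s)^3 = 2.24×10⁻³⁴ / (8.54×10⁻³)^2 = 3.07×10⁻³⁰
s = 4.85×10⁻¹¹ M

4.85×10⁻¹¹ M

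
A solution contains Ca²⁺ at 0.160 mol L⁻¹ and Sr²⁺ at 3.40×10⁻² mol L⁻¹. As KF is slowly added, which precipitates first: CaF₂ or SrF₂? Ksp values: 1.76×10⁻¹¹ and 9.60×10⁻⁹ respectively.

CaF₂

Each salt precipitates once Q = Ksp for that salt.
For CaF₂: [F⁻] = (Ksp/[Ca²⁺])^(1/2) = 1.05×10⁻⁵ mol L⁻¹
For SrF₂: [F⁻] = (Ksp/[Sr²⁺])^(1/2) = 5.31×10⁻⁴ mol L⁻¹
CaF₂ requires the lower [F⁻], so it precipitates first.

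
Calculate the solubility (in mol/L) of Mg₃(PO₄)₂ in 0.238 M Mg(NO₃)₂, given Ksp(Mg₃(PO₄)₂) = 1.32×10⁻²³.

Mg₃(PO₄)₂(s) ⇌ 3 Mg²⁺(aq) + 2 PO₄³⁻(aq)
Mg²⁺ is already present at 0.238 M. If s mol/L of Mg₃(PO₄)₂ dissolves, [PO₄³⁻] = 2s while [Mg²⁺] ≈ 0.238 M.
Ksp = [Mg²⁺]^3[PO₄³⁻]^2 = (0.238)^3(2s)^2
(2s)^2 = 1.32×10⁻²³ / (0.238)^3 = 9.79×10⁻²²
s = 1.56×10⁻¹¹ M

1.56×10⁻¹¹ M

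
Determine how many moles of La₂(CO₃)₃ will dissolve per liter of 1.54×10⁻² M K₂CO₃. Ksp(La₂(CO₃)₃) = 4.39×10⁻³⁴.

La₂(CO₃)₃(s) ⇌ 2 La³⁺(aq) + 3 CO₃²⁻(aq)
CO₃²⁻ is already present at 1.54×10⁻² M. If s mol/L of La₂(CO₃)₃ dissolves, [La³⁺] = 2s while [CO₃²⁻] ≈ 1.54×10⁻² M.
Ksp = [La³⁺]^2[CO₃²⁻]^3 = (2s)^2(1.54×10⁻²)^3
(2s)^2 = 4.39×10⁻³⁴ / (1.54×10⁻²)^3 = 1.20×10⁻²⁸
s = 5.48×10⁻¹⁵ M

5.48×10⁻¹⁵ M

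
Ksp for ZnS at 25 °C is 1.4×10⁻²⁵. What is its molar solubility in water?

3.7×10⁻¹³ M

ZnS(s) ⇌ Zn²⁺(aq) + S²⁻(aq)
For each mole of ZnS that dissolves per liter, [Zn²⁺] = s and [S²⁻] = s; let s denote this solubility.
Ksp = [Zn²⁺][S²⁻] = s · s = s^2
s^2 = 1.4×10⁻²⁵
Taking the 2nd root, s = 3.7×10⁻¹³ M.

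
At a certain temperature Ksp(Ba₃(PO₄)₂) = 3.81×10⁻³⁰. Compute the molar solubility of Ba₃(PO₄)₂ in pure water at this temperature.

5.12×10⁻⁷ M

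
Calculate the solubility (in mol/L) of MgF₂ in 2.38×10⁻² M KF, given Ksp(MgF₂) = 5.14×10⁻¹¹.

MgF₂(s) ⇌ Mg²⁺(aq) + 2 F⁻(aq)
With F⁻ already at 2.38×10⁻² M and s small, take [F⁻] ≈ 2.38×10⁻² M and [Mg²⁺] = s.
Ksp = [Mg²⁺][F⁻]^2 = s(2.38×10⁻²)^2
s = 5.14×10⁻¹¹ / (2.38×10⁻²)^2 = 9.07×10⁻⁸
s = 9.07×10⁻⁸ M

9.07×10⁻⁸ M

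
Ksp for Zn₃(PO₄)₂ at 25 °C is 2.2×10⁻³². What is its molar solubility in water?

Zn₃(PO₄)₂(s) ⇌ 3 Zn²⁺(aq) + 2 PO₄³⁻(aq)
If s mol/L of Zn₃(PO₄)₂ dissolves, [Zn²⁺] = 3s and [PO₄³⁻] = 2s.
Ksp = [Zn²⁺]^3[PO₄³⁻]^2 = (3s)^3 · (2s)^2 = 108s^5
108s^5 = 2.2×10⁻³²  ⇒  s^5 = 2.0×10⁻³⁴
Taking the 5th root, s = 1.8×10⁻⁷ M.

1.8×10⁻⁷ M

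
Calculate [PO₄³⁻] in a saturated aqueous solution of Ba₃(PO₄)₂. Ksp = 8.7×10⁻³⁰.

Ba₃(PO₄)₂(s) ⇌ 3 Ba²⁺(aq) + 2 PO₄³⁻(aq)
Let s be the molar solubility. Then [Ba²⁺] = 3s and [PO₄³⁻] = 2s.
Ksp = [Ba²⁺]^3[PO₄³⁻]^2 = (3s)^3 · (2s)^2 = 108s^5 = 8.7×10⁻³⁰
s = 6.0×10⁻⁷ M
[PO₄³⁻] = 2s = 1.2×10⁻⁶ M

1.2×10⁻⁶ M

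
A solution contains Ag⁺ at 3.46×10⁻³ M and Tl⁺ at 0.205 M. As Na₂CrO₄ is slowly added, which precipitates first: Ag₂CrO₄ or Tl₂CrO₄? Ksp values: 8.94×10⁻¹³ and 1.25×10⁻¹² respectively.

Precipitation of each salt begins when its ion product equals Ksp.
For Ag₂CrO₄: [CrO₄²⁻] = (Ksp/[Ag⁺]^2) = 7.47×10⁻⁸ M
For Tl₂CrO₄: [CrO₄²⁻] = (Ksp/[Tl⁺]^2) = 2.97×10⁻¹¹ M
Since Tl₂CrO₄ needs less CrO₄²⁻ to reach saturation, it precipitates first.

Tl₂CrO₄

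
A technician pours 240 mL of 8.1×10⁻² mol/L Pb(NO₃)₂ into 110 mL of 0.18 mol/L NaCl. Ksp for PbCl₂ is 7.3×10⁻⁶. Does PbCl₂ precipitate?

After mixing, V = 240 mL + 110 mL = 350 mL.
[Pb²⁺] = (8.1×10⁻²)(240)/350 = 5.6×10⁻² mol/L
[Cl⁻] = (0.18)(110)/350 = 5.7×10⁻² mol/L
Q = [Pb²⁺][Cl⁻]^2 = 1.8×10⁻⁴
Q = 1.8×10⁻⁴ > Ksp = 7.3×10⁻⁶, so the solution is supersaturated and PbCl₂ precipitates.

Yes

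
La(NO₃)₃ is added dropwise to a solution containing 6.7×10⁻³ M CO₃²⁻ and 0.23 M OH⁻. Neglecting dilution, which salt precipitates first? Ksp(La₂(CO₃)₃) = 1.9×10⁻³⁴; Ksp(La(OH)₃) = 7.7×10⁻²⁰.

La(OH)₃

Precipitation begins when Q = Ksp.
For La₂(CO₃)₃: [La³⁺] = (Ksp/[CO₃²⁻]^3)^(1/2) = 2.5×10⁻¹⁴ M
For La(OH)₃: [La³⁺] = (Ksp/[OH⁻]^3) = 6.3×10⁻¹⁸ M
La(OH)₃ requires the lower [La³⁺], so it precipitates first.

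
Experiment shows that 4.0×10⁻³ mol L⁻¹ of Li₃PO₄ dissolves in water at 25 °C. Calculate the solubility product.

Li₃PO₄(s) ⇌ 3 Li⁺(aq) + PO₄³⁻(aq)
For each mole of Li₃PO₄ that dissolves per liter, [Li⁺] = 3s and [PO₄³⁻] = s; let s denote this solubility.
Ksp = [Li⁺]^3[PO₄³⁻] = (3s)^3 · s = 27s^4
Ksp = 27 × (4.0×10⁻³)^4 = 6.9×10⁻⁹

Ksp = 6.9×10⁻⁹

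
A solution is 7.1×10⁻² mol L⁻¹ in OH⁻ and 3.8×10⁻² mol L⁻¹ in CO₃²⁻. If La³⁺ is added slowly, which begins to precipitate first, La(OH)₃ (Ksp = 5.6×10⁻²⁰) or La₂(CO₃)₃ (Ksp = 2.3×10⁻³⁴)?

A salt starts to precipitate once the ion product Q reaches its Ksp.
For La(OH)₃: [La³⁺] = (Ksp/[OH⁻]^3) = 1.6×10⁻¹⁶ mol L⁻¹
For La₂(CO₃)₃: [La³⁺] = (Ksp/[CO₃²⁻]^3)^(1/2) = 2.0×10⁻¹⁵ mol L⁻¹
Since La(OH)₃ needs less La³⁺ to reach saturation, it precipitates first.

La(OH)₃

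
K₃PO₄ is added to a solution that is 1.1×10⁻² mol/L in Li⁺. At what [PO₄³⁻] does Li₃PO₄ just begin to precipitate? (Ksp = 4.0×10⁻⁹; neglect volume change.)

Precipitation of each salt begins when its ion product equals Ksp.
Li₃PO₄(s) ⇌ 3 Li⁺(aq) + PO₄³⁻(aq)
Ksp = [Li⁺]^3[PO₄³⁻] = [PO₄³⁻](1.1×10⁻²)^3
[PO₄³⁻] = 4.0×10⁻⁹ / (1.1×10⁻²)^3 = 3.0×10⁻³
[PO₄³⁻] = 3.0×10⁻³ mol/L

3.0×10⁻³ M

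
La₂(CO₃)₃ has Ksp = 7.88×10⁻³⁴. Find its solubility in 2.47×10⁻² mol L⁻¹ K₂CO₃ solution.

La₂(CO₃)₃(s) ⇌ 2 La³⁺(aq) + 3 CO₃²⁻(aq)
CO₃²⁻ is already present at 2.47×10⁻² mol L⁻¹. If s mol/L of La₂(CO₃)₃ dissolves, [La³⁺] = 2s while [CO₃²⁻] ≈ 2.47×10⁻² mol L⁻¹.
Ksp = [La³⁺]^2[CO₃²⁻]^3 = (2s)^2(2.47×10⁻²)^3
(2s)^2 = 7.88×10⁻³⁴ / (2.47×10⁻²)^3 = 5.23×10⁻²⁹
s = 3.62×10⁻¹⁵ mol L⁻¹

3.62×10⁻¹⁵ M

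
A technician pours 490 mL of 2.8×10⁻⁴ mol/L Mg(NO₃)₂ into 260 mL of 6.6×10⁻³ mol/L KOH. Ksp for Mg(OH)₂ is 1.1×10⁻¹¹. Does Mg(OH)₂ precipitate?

After mixing, V = 490 mL + 260 mL = 750 mL.
[Mg²⁺] = (2.8×10⁻⁴)(490)/750 = 1.8×10⁻⁴ mol/L
[OH⁻] = (6.6×10⁻³)(260)/750 = 2.3×10⁻³ mol/L
Q = [Mg²⁺][OH⁻]^2 = 9.6×10⁻¹⁰
Since Q (9.6×10⁻¹⁰) exceeds Ksp (1.1×10⁻¹¹), Mg(OH)₂ will precipitate.

Yes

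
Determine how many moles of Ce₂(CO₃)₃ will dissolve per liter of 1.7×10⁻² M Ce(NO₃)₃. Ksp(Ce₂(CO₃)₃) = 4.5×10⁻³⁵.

Ce₂(CO₃)₃(s) ⇌ 2 Ce³⁺(aq) + 3 CO₃²⁻(aq)
With Ce³⁺ already at 1.7×10⁻² M and s small, take [Ce³⁺] ≈ 1.7×10⁻² M and [CO₃²⁻] = 3s.
Ksp = [Ce³⁺]^2[CO₃²⁻]^3 = (1.7×10⁻²)^2(3s)^3
(3s)^3 = 4.5×10⁻³⁵ / (1.7×10⁻²)^2 = 1.6×10⁻³¹
s = 1.8×10⁻¹¹ M

1.8×10⁻¹¹ M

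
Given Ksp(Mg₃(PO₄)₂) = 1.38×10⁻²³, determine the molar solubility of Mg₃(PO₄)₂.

1.05×10⁻⁵ M

Mg₃(PO₄)₂(s) ⇌ 3 Mg²⁺(aq) + 2 PO₄³⁻(aq)
With molar solubility s: [Mg²⁺] = 3s, [PO₄³⁻] = 2s.
Ksp = [Mg²⁺]^3[PO₄³⁻]^2 = (3s)^3 · (2s)^2 = 108s^5
108s^5 = 1.38×10⁻²³  ⇒  s^5 = 1.28×10⁻²⁵
s = (1.28×10⁻²⁵)^(1/5) = 1.05×10⁻⁵ M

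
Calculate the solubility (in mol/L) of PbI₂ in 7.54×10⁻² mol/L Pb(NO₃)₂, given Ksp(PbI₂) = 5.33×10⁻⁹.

1.33×10⁻⁴ M

PbI₂(s) ⇌ Pb²⁺(aq) + 2 I⁻(aq)
Let s be the solubility of PbI₂ here. The common ion gives [Pb²⁺] ≈ 7.54×10⁻² mol/L, and [I⁻] = 2s.
Ksp = [Pb²⁺][I⁻]^2 = (7.54×10⁻²)(2s)^2
(2s)^2 = 5.33×10⁻⁹ / (7.54×10⁻²) = 7.07×10⁻⁸
s = 1.33×10⁻⁴ mol/L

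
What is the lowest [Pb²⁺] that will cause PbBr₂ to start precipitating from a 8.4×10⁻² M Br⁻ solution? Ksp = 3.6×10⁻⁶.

Each salt precipitates once Q = Ksp for that salt.
PbBr₂(s) ⇌ Pb²⁺(aq) + 2 Br⁻(aq)
Ksp = [Pb²⁺][Br⁻]^2 = [Pb²⁺](8.4×10⁻²)^2
[Pb²⁺] = 3.6×10⁻⁶ / (8.4×10⁻²)^2 = 5.1×10⁻⁴
[Pb²⁺] = 5.1×10⁻⁴ M

5.1×10⁻⁴ M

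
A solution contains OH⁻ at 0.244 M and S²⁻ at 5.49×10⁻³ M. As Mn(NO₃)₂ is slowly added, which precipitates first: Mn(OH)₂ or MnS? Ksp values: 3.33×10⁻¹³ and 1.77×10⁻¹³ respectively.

Precipitation of each salt begins when its ion product equals Ksp.
For Mn(OH)₂: [Mn²⁺] = (Ksp/[OH⁻]^2) = 5.59×10⁻¹² M
For MnS: [Mn²⁺] = (Ksp/[S²⁻]) = 3.22×10⁻¹¹ M
The smaller threshold [Mn²⁺] is reached first, so Mn(OH)₂ precipitates first.

Mn(OH)₂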